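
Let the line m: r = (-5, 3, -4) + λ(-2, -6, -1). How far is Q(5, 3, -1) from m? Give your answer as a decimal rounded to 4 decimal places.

Taking (-5, 3, -4) on m with direction v = (-2, -6, -1): w = Q − (-5, 3, -4) = (10, 0, 3), and w × v = (18, 4, -60).
Distance = |w × v| / |v| = √3940 / √41 ≈ 9.8029.

9.8029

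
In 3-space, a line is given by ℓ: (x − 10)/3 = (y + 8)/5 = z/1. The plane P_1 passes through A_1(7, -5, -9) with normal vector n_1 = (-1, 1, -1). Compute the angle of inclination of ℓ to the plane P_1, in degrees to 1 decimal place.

ℓ has direction (3, 5, 1) through (10, -8, 0).
P_1: n_1·r = n_1·A_1 gives -x + y - z = -3.
sin θ = |n·v| / (|n||v|) = |1| / (√3 · √35) = 0.09759.
θ ≈ 5.6°.

5.6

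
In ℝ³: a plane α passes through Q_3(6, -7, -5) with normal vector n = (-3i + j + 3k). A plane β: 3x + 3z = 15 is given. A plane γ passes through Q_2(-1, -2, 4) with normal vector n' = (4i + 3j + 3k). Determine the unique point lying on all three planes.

(8, -7, -3)

α: n·r = n·Q_3 gives -3x + y + 3z = -40.
γ: n'·r = n'·Q_2 gives 4x + 3y + 3z = 2.
Solving the 3×3 linear system -3x + y + 3z = -40, 3x + 3z = 15, 4x + 3y + 3z = 2 (e.g. by elimination or Cramer's rule, determinant = 57) gives (8, -7, -3).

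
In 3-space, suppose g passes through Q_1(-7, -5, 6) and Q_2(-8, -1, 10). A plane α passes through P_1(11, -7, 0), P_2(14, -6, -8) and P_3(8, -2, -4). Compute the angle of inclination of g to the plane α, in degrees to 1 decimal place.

A direction vector for g is Q_2 − Q_1 = (-1, 4, 4).
P_1P_2 = (3, 1, -8), P_1P_3 = (-3, 5, -4); a normal to α is P_1P_2 × P_1P_3 = (36, 36, 18).
Using P_1: α has equation 36x + 36y + 18z = 144.
sin θ = |n·v| / (|n||v|) = |180| / (√2916 · √33) = 0.58026.
θ ≈ 35.5°.

35.5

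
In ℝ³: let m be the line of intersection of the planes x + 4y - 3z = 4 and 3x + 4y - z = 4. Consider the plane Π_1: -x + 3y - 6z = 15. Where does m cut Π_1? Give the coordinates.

Direction of m: (1, 4, -3) × (3, 4, -1) = (8, -8, -8).
A point on m: solving the two plane equations with x = 3 gives (3, -2, -3).
Substitute r = (3, -2, -3) + t(8, -8, -8) into the plane: 9 + 16t = 15, so t = 3/8.
Intersection: (3, -2, -3) + (3/8)·(8, -8, -8) = (6, -5, -6).

(6, -5, -6)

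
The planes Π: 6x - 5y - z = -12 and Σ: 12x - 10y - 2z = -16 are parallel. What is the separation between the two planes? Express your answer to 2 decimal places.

0.51

Rescale Σ by 1/2: 6x - 5y - z = -8. Then distance = |-12 − (-8)| / √62 ≈ 0.51.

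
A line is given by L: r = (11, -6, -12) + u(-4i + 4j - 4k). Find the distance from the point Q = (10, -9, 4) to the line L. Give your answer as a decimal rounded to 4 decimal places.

12.5698

Taking (11, -6, -12) on L with direction v = (-4, 4, -4): w = Q − (11, -6, -12) = (-1, -3, 16), and w × v = (-52, -68, -16).
Distance = |w × v| / |v| = √7584 / √48 ≈ 12.5698.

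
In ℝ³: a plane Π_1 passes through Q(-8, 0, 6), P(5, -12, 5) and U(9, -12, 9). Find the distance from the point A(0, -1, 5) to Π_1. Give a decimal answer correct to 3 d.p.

QP = (13, -12, -1), QU = (17, -12, 3); a normal to Π_1 is QP × QU = (-48, -56, 48).
Using Q: Π_1 has equation -48x - 56y + 48z = 672.
n·A − d = (-48)·(0) + (-56)·(-1) + (48)·(5) − 672 = -376; |n| = √7744.
Distance = |-376| / √7744 = 376/√7744 ≈ 4.273.

4.273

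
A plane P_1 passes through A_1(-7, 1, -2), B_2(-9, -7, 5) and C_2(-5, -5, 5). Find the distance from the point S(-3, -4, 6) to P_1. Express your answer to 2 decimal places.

0.67

A_1B_2 = (-2, -8, 7), A_1C_2 = (2, -6, 7); a normal to P_1 is A_1B_2 × A_1C_2 = (-14, 28, 28).
Using A_1: P_1 has equation -14x + 28y + 28z = 70.
n·S − d = (-14)·(-3) + (28)·(-4) + (28)·(6) − 70 = 28; |n| = √1764.
Distance = |28| / √1764 = 28/√1764 ≈ 0.67.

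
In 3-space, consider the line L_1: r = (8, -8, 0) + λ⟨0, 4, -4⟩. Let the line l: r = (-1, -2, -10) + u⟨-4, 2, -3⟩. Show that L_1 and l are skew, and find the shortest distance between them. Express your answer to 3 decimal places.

Common perpendicular direction n = (0, 4, -4) × (-4, 2, -3) = (-4, 16, 16).
With w = (-1, -2, -10) − (8, -8, 0) = (-9, 6, -10), w · n = -28.
Since n ≠ 0 the lines are not parallel, and w · n = -28 ≠ 0 so they do not intersect; hence they are skew.
Distance = |w · n| / |n| = |-28| / √528 ≈ 1.219.

1.219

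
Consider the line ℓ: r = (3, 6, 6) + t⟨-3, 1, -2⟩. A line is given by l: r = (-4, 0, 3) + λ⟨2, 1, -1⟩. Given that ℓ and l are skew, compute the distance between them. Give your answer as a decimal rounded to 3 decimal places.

5.774

Common perpendicular direction n = (-3, 1, -2) × (2, 1, -1) = (1, -7, -5).
With w = (-4, 0, 3) − (3, 6, 6) = (-7, -6, -3), w · n = 50.
Distance = |w · n| / |n| = |50| / √75 ≈ 5.774.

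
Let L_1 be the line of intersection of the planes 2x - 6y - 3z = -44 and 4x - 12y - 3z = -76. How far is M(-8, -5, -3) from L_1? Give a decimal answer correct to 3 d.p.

10.095

Direction of L_1: (2, -6, -3) × (4, -12, -3) = (-18, -6, 0).
A point on L_1: solving the two plane equations with x = 5 gives (5, 7, 4).
Taking (5, 7, 4) on L_1 with direction v = (-18, -6, 0): w = M − (5, 7, 4) = (-13, -12, -7), and w × v = (-42, 126, -138).
Distance = |w × v| / |v| = √36684 / √360 ≈ 10.095.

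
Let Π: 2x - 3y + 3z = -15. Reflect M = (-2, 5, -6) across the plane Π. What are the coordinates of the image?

(2, -1, 0)

λ = (n·M − d)/|n|² = (-37 − (-15))/22 = -1.
Reflection = M − 2λn = (-2, 5, -6) − (-2)·(2, -3, 3) = (2, -1, 0).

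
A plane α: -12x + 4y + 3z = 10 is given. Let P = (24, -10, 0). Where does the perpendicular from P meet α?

Foot = P − λn with λ = (n·P − d)/|n|² = (-328 − 10)/169 = -2.
Foot = (24, -10, 0) − (-2)·(-12, 4, 3) = (0, -2, 6).

(0, -2, 6)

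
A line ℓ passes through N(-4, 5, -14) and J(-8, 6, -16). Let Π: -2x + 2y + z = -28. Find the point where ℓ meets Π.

(12, 1, -6)

A direction vector for ℓ is J − N = (-4, 1, -2).
Substitute r = (-4, 5, -14) + t(-4, 1, -2) into the plane: 4 + 8t = -28, so t = -4.
Intersection: (-4, 5, -14) + (-4)·(-4, 1, -2) = (12, 1, -6).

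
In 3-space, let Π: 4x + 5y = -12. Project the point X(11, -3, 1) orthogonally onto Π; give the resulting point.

(7, -8, 1)

Foot = X − λn with λ = (n·X − d)/|n|² = (29 − (-12))/41 = 1.
Foot = (11, -3, 1) − 1·(4, 5, 0) = (7, -8, 1).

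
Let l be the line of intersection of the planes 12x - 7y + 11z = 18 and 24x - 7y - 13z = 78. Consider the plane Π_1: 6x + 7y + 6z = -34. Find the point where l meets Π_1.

Direction of l: (12, -7, 11) × (24, -7, -13) = (168, 420, 84).
A point on l: solving the two plane equations with x = 3 gives (3, 1, -1).
Substitute r = (3, 1, -1) + t(168, 420, 84) into the plane: 19 + 4452t = -34, so t = -1/84.
Intersection: (3, 1, -1) + (-1/84)·(168, 420, 84) = (1, -4, -2).

(1, -4, -2)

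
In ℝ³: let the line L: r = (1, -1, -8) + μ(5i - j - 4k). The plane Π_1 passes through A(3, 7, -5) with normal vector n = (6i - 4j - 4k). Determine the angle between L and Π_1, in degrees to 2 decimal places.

69.33

Π_1: n·r = n·A gives 6x - 4y - 4z = 10.
sin θ = |n·v| / (|n||v|) = |50| / (√68 · √42) = 0.93560.
θ ≈ 69.33°.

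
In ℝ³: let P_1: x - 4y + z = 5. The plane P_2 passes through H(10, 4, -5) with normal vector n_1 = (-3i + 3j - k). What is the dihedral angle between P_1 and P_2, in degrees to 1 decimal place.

P_2: n_1·r = n_1·H gives -3x + 3y - z = -13.
cos θ = |n₁·n₂| / (|n₁||n₂|) = |-16| / (√18 · √19).
θ = arccos(0.86518) ≈ 30.1°.

30.1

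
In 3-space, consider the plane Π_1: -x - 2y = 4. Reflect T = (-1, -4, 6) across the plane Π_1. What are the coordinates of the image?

(1, 0, 6)

λ = (n·T − d)/|n|² = (9 − 4)/5 = 1.
Reflection = T − 2λn = (-1, -4, 6) − 2·(-1, -2, 0) = (1, 0, 6).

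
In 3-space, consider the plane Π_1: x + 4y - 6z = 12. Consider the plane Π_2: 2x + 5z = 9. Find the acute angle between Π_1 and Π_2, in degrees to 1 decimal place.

44.4

cos θ = |n₁·n₂| / (|n₁||n₂|) = |-28| / (√53 · √29).
θ = arccos(0.71420) ≈ 44.4°.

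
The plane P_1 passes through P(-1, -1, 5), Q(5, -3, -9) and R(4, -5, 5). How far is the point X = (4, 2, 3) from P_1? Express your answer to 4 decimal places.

5.0920

PQ = (6, -2, -14), PR = (5, -4, 0); a normal to P_1 is PQ × PR = (-56, -70, -14).
Using P: P_1 has equation -56x - 70y - 14z = 56.
n·X − d = (-56)·(4) + (-70)·(2) + (-14)·(3) − 56 = -462; |n| = √8232.
Distance = |-462| / √8232 = 462/√8232 ≈ 5.0920.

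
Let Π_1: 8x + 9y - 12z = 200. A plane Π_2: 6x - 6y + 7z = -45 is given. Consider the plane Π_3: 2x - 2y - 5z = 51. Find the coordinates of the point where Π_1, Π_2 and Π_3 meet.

(7, 4, -9)

Solving the 3×3 linear system 8x + 9y - 12z = 200, 6x - 6y + 7z = -45, 2x - 2y - 5z = 51 (e.g. by elimination or Cramer's rule, determinant = 748) gives (7, 4, -9).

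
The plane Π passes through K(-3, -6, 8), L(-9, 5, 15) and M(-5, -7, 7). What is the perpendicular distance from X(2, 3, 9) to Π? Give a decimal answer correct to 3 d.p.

KL = (-6, 11, 7), KM = (-2, -1, -1); a normal to Π is KL × KM = (-4, -20, 28).
Using K: Π has equation -4x - 20y + 28z = 356.
n·X − d = (-4)·(2) + (-20)·(3) + (28)·(9) − 356 = -172; |n| = √1200.
Distance = |-172| / √1200 = 172/√1200 ≈ 4.965.

4.965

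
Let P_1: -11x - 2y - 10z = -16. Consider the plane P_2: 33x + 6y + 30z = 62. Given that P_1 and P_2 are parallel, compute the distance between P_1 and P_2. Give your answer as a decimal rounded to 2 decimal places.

0.31

Rescale P_2 by 1/(-3): -11x - 2y - 10z = -62/3. Then distance = |-16 − (-62/3)| / √225 ≈ 0.31.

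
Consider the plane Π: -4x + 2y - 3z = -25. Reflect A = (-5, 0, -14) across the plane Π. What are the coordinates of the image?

λ = (n·A − d)/|n|² = (62 − (-25))/29 = 3.
Reflection = A − 2λn = (-5, 0, -14) − 6·(-4, 2, -3) = (19, -12, 4).

(19, -12, 4)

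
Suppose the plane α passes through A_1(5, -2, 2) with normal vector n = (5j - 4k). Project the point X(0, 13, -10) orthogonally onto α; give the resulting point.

α: n·r = n·A_1 gives 5y - 4z = -18.
Foot = X − λn with λ = (n·X − d)/|n|² = (105 − (-18))/41 = 3.
Foot = (0, 13, -10) − 3·(0, 5, -4) = (0, -2, 2).

(0, -2, 2)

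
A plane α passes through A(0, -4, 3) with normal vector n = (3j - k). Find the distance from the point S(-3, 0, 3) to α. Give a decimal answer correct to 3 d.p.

α: n·r = n·A gives 3y - z = -15.
n·S − d = (0)·(-3) + (3)·(0) + (-1)·(3) − (-15) = 12; |n| = √10.
Distance = |12| / √10 = 12/√10 ≈ 3.795.

3.795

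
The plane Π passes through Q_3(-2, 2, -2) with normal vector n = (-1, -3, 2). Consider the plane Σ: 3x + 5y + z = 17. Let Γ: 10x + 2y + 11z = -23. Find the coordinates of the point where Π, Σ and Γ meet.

Π: n·r = n·Q_3 gives -x - 3y + 2z = -8.
Solving the 3×3 linear system -x - 3y + 2z = -8, 3x + 5y + z = 17, 10x + 2y + 11z = -23 (e.g. by elimination or Cramer's rule, determinant = -72) gives (-7, 7, 3).

(-7, 7, 3)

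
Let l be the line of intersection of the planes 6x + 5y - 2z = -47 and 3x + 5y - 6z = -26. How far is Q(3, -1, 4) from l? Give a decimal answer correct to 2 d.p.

Direction of l: (6, 5, -2) × (3, 5, -6) = (-20, 30, 15).
A point on l: solving the two plane equations with x = -7 gives (-7, -1, 0).
Taking (-7, -1, 0) on l with direction v = (-20, 30, 15): w = Q − (-7, -1, 0) = (10, 0, 4), and w × v = (-120, -230, 300).
Distance = |w × v| / |v| = √157300 / √1525 ≈ 10.16.

10.16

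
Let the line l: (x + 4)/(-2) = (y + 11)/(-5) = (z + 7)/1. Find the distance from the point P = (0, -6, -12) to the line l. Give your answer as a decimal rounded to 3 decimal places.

4.227

l has direction (-2, -5, 1) through (-4, -11, -7).
Taking (-4, -11, -7) on l with direction v = (-2, -5, 1): w = P − (-4, -11, -7) = (4, 5, -5), and w × v = (-20, 6, -10).
Distance = |w × v| / |v| = √536 / √30 ≈ 4.227.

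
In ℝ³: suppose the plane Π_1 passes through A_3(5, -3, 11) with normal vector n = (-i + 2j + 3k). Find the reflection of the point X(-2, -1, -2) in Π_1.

Π_1: n·r = n·A_3 gives -x + 2y + 3z = 22.
λ = (n·X − d)/|n|² = (-6 − 22)/14 = -2.
Reflection = X − 2λn = (-2, -1, -2) − (-4)·(-1, 2, 3) = (-6, 7, 10).

(-6, 7, 10)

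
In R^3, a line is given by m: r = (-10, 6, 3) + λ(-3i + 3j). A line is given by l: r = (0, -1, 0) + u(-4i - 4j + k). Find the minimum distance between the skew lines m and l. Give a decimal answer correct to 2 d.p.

Common perpendicular direction n = (-3, 3, 0) × (-4, -4, 1) = (3, 3, 24).
With w = (0, -1, 0) − (-10, 6, 3) = (10, -7, -3), w · n = -63.
Distance = |w · n| / |n| = |-63| / √594 ≈ 2.58.

2.58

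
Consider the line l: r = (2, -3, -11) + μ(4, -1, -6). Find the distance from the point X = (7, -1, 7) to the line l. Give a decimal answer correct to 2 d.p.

Taking (2, -3, -11) on l with direction v = (4, -1, -6): w = X − (2, -3, -11) = (5, 2, 18), and w × v = (6, 102, -13).
Distance = |w × v| / |v| = √10609 / √53 ≈ 14.15.

14.15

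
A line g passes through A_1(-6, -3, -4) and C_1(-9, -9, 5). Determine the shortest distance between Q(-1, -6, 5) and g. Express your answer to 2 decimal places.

7.68

A direction vector for g is C_1 − A_1 = (-3, -6, 9).
Taking (-6, -3, -4) on g with direction v = (-3, -6, 9): w = Q − (-6, -3, -4) = (5, -3, 9), and w × v = (27, -72, -39).
Distance = |w × v| / |v| = √7434 / √126 ≈ 7.68.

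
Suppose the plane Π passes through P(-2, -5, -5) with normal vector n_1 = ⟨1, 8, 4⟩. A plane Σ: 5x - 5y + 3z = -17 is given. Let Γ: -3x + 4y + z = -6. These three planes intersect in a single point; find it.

(-6, -5, -4)

Π: n_1·r = n_1·P gives x + 8y + 4z = -62.
Solving the 3×3 linear system x + 8y + 4z = -62, 5x - 5y + 3z = -17, -3x + 4y + z = -6 (e.g. by elimination or Cramer's rule, determinant = -109) gives (-6, -5, -4).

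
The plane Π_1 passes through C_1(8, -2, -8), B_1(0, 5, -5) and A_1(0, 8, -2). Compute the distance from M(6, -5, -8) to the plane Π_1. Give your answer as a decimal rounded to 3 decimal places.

2.667

C_1B_1 = (-8, 7, 3), C_1A_1 = (-8, 10, 6); a normal to Π_1 is C_1B_1 × C_1A_1 = (12, 24, -24).
Using C_1: Π_1 has equation 12x + 24y - 24z = 240.
n·M − d = (12)·(6) + (24)·(-5) + (-24)·(-8) − 240 = -96; |n| = √1296.
Distance = |-96| / √1296 = 96/√1296 ≈ 2.667.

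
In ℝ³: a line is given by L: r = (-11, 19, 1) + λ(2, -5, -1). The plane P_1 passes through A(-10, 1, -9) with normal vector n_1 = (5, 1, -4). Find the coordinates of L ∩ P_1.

(-5, 4, -2)

P_1: n_1·r = n_1·A gives 5x + y - 4z = -13.
Substitute r = (-11, 19, 1) + t(2, -5, -1) into the plane: -40 + 9t = -13, so t = 3.
Intersection: (-11, 19, 1) + 3·(2, -5, -1) = (-5, 4, -2).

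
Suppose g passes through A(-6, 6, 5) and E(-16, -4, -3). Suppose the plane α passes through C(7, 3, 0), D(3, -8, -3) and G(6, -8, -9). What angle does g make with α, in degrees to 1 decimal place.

26.9

A direction vector for g is E − A = (-10, -10, -8).
CD = (-4, -11, -3), CG = (-1, -11, -9); a normal to α is CD × CG = (66, -33, 33).
Using C: α has equation 66x - 33y + 33z = 363.
sin θ = |n·v| / (|n||v|) = |-594| / (√6534 · √264) = 0.45227.
θ ≈ 26.9°.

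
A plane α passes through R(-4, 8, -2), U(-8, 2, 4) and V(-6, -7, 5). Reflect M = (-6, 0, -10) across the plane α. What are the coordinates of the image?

(6, 4, 2)

RU = (-4, -6, 6), RV = (-2, -15, 7); a normal to α is RU × RV = (48, 16, 48).
Using R: α has equation 48x + 16y + 48z = -160.
λ = (n·M − d)/|n|² = (-768 − (-160))/4864 = -1/8.
Reflection = M − 2λn = (-6, 0, -10) − (-1/4)·(48, 16, 48) = (6, 4, 2).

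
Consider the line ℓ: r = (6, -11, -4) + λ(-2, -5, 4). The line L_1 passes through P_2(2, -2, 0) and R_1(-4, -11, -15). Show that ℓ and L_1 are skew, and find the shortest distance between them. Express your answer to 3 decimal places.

A direction vector for L_1 is R_1 − P_2 = (-6, -9, -15).
Common perpendicular direction n = (-2, -5, 4) × (-6, -9, -15) = (111, -54, -12).
With w = (2, -2, 0) − (6, -11, -4) = (-4, 9, 4), w · n = -978.
Since n ≠ 0 the lines are not parallel, and w · n = -978 ≠ 0 so they do not intersect; hence they are skew.
Distance = |w · n| / |n| = |-978| / √15381 ≈ 7.886.

7.886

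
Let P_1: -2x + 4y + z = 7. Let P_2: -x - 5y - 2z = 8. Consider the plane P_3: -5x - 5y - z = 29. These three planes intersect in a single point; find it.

(-5, -1, 1)

Solving the 3×3 linear system -2x + 4y + z = 7, -x - 5y - 2z = 8, -5x - 5y - z = 29 (e.g. by elimination or Cramer's rule, determinant = 26) gives (-5, -1, 1).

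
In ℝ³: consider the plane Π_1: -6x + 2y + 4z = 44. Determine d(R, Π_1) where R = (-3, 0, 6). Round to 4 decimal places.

n·R − d = (-6)·(-3) + (2)·(0) + (4)·(6) − 44 = -2; |n| = √56.
Distance = |-2| / √56 = 2/√56 ≈ 0.2673.

0.2673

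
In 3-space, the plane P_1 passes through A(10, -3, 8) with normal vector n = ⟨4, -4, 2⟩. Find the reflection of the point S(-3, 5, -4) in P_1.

(21, -19, 8)

P_1: n·r = n·A gives 4x - 4y + 2z = 68.
λ = (n·S − d)/|n|² = (-40 − 68)/36 = -3.
Reflection = S − 2λn = (-3, 5, -4) − (-6)·(4, -4, 2) = (21, -19, 8).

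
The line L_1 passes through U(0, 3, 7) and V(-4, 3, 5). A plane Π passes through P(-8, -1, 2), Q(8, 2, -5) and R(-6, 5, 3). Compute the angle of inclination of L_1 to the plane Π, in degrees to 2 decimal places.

A direction vector for L_1 is V − U = (-4, 0, -2).
PQ = (16, 3, -7), PR = (2, 6, 1); a normal to Π is PQ × PR = (45, -30, 90).
Using P: Π has equation 45x - 30y + 90z = -150.
sin θ = |n·v| / (|n||v|) = |-360| / (√11025 · √20) = 0.76665.
θ ≈ 50.05°.

50.05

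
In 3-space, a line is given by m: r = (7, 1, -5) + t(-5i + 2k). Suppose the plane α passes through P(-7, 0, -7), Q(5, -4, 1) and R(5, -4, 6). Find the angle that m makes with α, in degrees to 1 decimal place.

PQ = (12, -4, 8), PR = (12, -4, 13); a normal to α is PQ × PR = (-20, -60, 0).
Using P: α has equation -20x - 60y = 140.
sin θ = |n·v| / (|n||v|) = |100| / (√4000 · √29) = 0.29361.
θ ≈ 17.1°.

17.1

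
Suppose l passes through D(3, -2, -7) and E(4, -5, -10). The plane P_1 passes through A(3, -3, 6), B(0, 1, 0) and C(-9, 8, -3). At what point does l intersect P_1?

(2, 1, -4)

A direction vector for l is E − D = (1, -3, -3).
AB = (-3, 4, -6), AC = (-12, 11, -9); a normal to P_1 is AB × AC = (30, 45, 15).
Using A: P_1 has equation 30x + 45y + 15z = 45.
Substitute r = (3, -2, -7) + t(1, -3, -3) into the plane: -105 + (-150)t = 45, so t = -1.
Intersection: (3, -2, -7) + (-1)·(1, -3, -3) = (2, 1, -4).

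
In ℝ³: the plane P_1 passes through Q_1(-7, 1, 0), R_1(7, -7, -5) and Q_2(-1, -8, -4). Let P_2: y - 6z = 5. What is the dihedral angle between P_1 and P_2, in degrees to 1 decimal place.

Q_1R_1 = (14, -8, -5), Q_1Q_2 = (6, -9, -4); a normal to P_1 is Q_1R_1 × Q_1Q_2 = (-13, 26, -78).
Using Q_1: P_1 has equation -13x + 26y - 78z = 117.
cos θ = |n₁·n₂| / (|n₁||n₂|) = |494| / (√6929 · √37).
θ = arccos(0.97564) ≈ 12.7°.

12.7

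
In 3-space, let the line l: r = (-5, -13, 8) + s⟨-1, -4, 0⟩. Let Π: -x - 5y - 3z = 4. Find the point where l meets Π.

Substitute r = (-5, -13, 8) + t(-1, -4, 0) into the plane: 46 + 21t = 4, so t = -2.
Intersection: (-5, -13, 8) + (-2)·(-1, -4, 0) = (-3, -5, 8).

(-3, -5, 8)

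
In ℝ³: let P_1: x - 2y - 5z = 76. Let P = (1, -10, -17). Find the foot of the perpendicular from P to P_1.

(0, -8, -12)

Foot = P − λn with λ = (n·P − d)/|n|² = (106 − 76)/30 = 1.
Foot = (1, -10, -17) − 1·(1, -2, -5) = (0, -8, -12).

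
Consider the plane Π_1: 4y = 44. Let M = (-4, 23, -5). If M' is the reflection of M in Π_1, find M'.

(-4, -1, -5)

λ = (n·M − d)/|n|² = (92 − 44)/16 = 3.
Reflection = M − 2λn = (-4, 23, -5) − 6·(0, 4, 0) = (-4, -1, -5).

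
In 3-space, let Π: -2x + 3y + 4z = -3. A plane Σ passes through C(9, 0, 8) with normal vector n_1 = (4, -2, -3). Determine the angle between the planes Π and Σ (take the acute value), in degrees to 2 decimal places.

26.29

Σ: n_1·r = n_1·C gives 4x - 2y - 3z = 12.
cos θ = |n₁·n₂| / (|n₁||n₂|) = |-26| / (√29 · √29).
θ = arccos(0.89655) ≈ 26.29°.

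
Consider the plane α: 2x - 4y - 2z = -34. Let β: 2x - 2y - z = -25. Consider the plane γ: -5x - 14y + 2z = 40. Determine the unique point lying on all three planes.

(-8, 1, 7)

Solving the 3×3 linear system 2x - 4y - 2z = -34, 2x - 2y - z = -25, -5x - 14y + 2z = 40 (e.g. by elimination or Cramer's rule, determinant = 36) gives (-8, 1, 7).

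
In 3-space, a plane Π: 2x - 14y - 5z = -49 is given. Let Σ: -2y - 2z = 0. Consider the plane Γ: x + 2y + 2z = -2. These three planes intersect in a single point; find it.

(-2, 5, -5)

Solving the 3×3 linear system 2x - 14y - 5z = -49, -2y - 2z = 0, x + 2y + 2z = -2 (e.g. by elimination or Cramer's rule, determinant = 18) gives (-2, 5, -5).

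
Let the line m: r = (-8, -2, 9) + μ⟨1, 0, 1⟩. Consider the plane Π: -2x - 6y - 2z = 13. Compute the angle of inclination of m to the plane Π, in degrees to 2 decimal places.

25.24

sin θ = |n·v| / (|n||v|) = |-4| / (√44 · √2) = 0.42640.
θ ≈ 25.24°.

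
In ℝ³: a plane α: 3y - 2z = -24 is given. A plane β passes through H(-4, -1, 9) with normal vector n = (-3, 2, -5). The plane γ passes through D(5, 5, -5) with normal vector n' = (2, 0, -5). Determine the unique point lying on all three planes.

β: n·r = n·H gives -3x + 2y - 5z = -35.
γ: n'·r = n'·D gives 2x - 5z = 35.
Solving the 3×3 linear system 3y - 2z = -24, -3x + 2y - 5z = -35, 2x - 5z = 35 (e.g. by elimination or Cramer's rule, determinant = -67) gives (10, -10, -3).

(10, -10, -3)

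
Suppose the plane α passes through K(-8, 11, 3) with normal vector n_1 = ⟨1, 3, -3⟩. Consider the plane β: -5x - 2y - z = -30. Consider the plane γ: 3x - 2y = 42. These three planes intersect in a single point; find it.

α: n_1·r = n_1·K gives x + 3y - 3z = 16.
Solving the 3×3 linear system x + 3y - 3z = 16, -5x - 2y - z = -30, 3x - 2y = 42 (e.g. by elimination or Cramer's rule, determinant = -59) gives (10, -6, -8).

(10, -6, -8)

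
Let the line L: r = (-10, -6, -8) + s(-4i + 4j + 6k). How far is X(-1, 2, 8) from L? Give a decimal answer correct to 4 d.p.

Taking (-10, -6, -8) on L with direction v = (-4, 4, 6): w = X − (-10, -6, -8) = (9, 8, 16), and w × v = (-16, -118, 68).
Distance = |w × v| / |v| = √18804 / √68 ≈ 16.6292.

16.6292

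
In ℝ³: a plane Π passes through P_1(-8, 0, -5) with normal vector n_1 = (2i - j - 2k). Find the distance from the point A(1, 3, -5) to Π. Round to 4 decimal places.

5.0000

Π: n_1·r = n_1·P_1 gives 2x - y - 2z = -6.
n·A − d = (2)·(1) + (-1)·(3) + (-2)·(-5) − (-6) = 15; |n| = √9.
Distance = |15| / √9 = 15/√9 ≈ 5.0000.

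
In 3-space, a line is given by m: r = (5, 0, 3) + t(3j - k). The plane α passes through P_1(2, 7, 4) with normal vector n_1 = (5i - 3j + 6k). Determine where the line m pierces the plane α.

α: n_1·r = n_1·P_1 gives 5x - 3y + 6z = 13.
Substitute r = (5, 0, 3) + t(0, 3, -1) into the plane: 43 + (-15)t = 13, so t = 2.
Intersection: (5, 0, 3) + 2·(0, 3, -1) = (5, 6, 1).

(5, 6, 1)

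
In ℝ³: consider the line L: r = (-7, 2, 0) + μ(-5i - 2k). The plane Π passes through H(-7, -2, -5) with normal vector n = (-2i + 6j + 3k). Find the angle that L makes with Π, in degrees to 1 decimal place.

6.1

Π: n·r = n·H gives -2x + 6y + 3z = -13.
sin θ = |n·v| / (|n||v|) = |4| / (√49 · √29) = 0.10611.
θ ≈ 6.1°.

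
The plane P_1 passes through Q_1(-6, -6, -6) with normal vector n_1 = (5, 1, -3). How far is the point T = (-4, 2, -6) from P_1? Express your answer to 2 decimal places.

P_1: n_1·r = n_1·Q_1 gives 5x + y - 3z = -18.
n·T − d = (5)·(-4) + (1)·(2) + (-3)·(-6) − (-18) = 18; |n| = √35.
Distance = |18| / √35 = 18/√35 ≈ 3.04.

3.04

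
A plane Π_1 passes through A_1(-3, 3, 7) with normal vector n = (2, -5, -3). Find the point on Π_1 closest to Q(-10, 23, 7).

(-4, 8, -2)

Π_1: n·r = n·A_1 gives 2x - 5y - 3z = -42.
Foot = Q − λn with λ = (n·Q − d)/|n|² = (-156 − (-42))/38 = -3.
Foot = (-10, 23, 7) − (-3)·(2, -5, -3) = (-4, 8, -2).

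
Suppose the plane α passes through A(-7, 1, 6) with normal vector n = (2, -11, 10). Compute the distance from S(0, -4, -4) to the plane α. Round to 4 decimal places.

2.0667

α: n·r = n·A gives 2x - 11y + 10z = 35.
n·S − d = (2)·(0) + (-11)·(-4) + (10)·(-4) − 35 = -31; |n| = √225.
Distance = |-31| / √225 = 31/√225 ≈ 2.0667.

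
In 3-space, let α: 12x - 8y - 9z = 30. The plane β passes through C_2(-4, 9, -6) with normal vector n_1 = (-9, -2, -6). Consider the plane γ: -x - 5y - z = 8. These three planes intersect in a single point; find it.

(-2, 0, -6)

β: n_1·r = n_1·C_2 gives -9x - 2y - 6z = 54.
Solving the 3×3 linear system 12x - 8y - 9z = 30, -9x - 2y - 6z = 54, -x - 5y - z = 8 (e.g. by elimination or Cramer's rule, determinant = -699) gives (-2, 0, -6).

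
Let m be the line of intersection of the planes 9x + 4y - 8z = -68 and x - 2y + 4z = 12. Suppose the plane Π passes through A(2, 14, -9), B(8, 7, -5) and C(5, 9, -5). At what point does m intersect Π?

Direction of m: (9, 4, -8) × (1, -2, 4) = (0, -44, -22).
A point on m: solving the two plane equations with y = -10 gives (-4, -10, -1).
AB = (6, -7, 4), AC = (3, -5, 4); a normal to Π is AB × AC = (-8, -12, -9).
Using A: Π has equation -8x - 12y - 9z = -103.
Substitute r = (-4, -10, -1) + t(0, -44, -22) into the plane: 161 + 726t = -103, so t = -4/11.
Intersection: (-4, -10, -1) + (-4/11)·(0, -44, -22) = (-4, 6, 7).

(-4, 6, 7)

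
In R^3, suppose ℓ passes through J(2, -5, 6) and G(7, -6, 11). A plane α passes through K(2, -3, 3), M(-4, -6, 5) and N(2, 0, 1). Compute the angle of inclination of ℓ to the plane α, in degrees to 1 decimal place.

A direction vector for ℓ is G − J = (5, -1, 5).
KM = (-6, -3, 2), KN = (0, 3, -2); a normal to α is KM × KN = (0, -12, -18).
Using K: α has equation -12y - 18z = -18.
sin θ = |n·v| / (|n||v|) = |-78| / (√468 · √51) = 0.50488.
θ ≈ 30.3°.

30.3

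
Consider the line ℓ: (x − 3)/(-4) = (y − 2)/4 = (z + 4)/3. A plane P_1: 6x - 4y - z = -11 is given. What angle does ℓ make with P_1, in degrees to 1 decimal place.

67.3

ℓ has direction (-4, 4, 3) through (3, 2, -4).
sin θ = |n·v| / (|n||v|) = |-43| / (√53 · √41) = 0.92244.
θ ≈ 67.3°.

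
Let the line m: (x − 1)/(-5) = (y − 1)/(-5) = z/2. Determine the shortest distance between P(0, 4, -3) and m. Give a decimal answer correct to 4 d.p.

3.7761

m has direction (-5, -5, 2) through (1, 1, 0).
Taking (1, 1, 0) on m with direction v = (-5, -5, 2): w = P − (1, 1, 0) = (-1, 3, -3), and w × v = (-9, 17, 20).
Distance = |w × v| / |v| = √770 / √54 ≈ 3.7761.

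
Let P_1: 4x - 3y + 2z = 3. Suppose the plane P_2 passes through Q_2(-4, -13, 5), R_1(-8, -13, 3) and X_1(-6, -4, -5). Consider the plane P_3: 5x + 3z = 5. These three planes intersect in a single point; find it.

Q_2R_1 = (-4, 0, -2), Q_2X_1 = (-2, 9, -10); a normal to P_2 is Q_2R_1 × Q_2X_1 = (18, -36, -36).
Using Q_2: P_2 has equation 18x - 36y - 36z = 216.
Solving the 3×3 linear system 4x - 3y + 2z = 3, 18x - 36y - 36z = 216, 5x + 3z = 5 (e.g. by elimination or Cramer's rule, determinant = 630) gives (4, 1, -5).

(4, 1, -5)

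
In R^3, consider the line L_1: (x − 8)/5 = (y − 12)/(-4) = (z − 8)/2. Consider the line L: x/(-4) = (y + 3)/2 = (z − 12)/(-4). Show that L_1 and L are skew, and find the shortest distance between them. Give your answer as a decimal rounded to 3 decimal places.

16.667

L_1 has direction (5, -4, 2) through (8, 12, 8).
L has direction (-4, 2, -4) through (0, -3, 12).
Common perpendicular direction n = (5, -4, 2) × (-4, 2, -4) = (12, 12, -6).
With w = (0, -3, 12) − (8, 12, 8) = (-8, -15, 4), w · n = -300.
Since n ≠ 0 the lines are not parallel, and w · n = -300 ≠ 0 so they do not intersect; hence they are skew.
Distance = |w · n| / |n| = |-300| / √324 ≈ 16.667.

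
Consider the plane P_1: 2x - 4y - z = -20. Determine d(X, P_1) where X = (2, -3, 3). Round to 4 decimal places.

n·X − d = (2)·(2) + (-4)·(-3) + (-1)·(3) − (-20) = 33; |n| = √21.
Distance = |33| / √21 = 33/√21 ≈ 7.2012.

7.2012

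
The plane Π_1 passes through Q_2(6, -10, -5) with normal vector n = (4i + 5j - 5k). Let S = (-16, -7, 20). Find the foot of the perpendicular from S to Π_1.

(-4, 8, 5)

Π_1: n·r = n·Q_2 gives 4x + 5y - 5z = -1.
Foot = S − λn with λ = (n·S − d)/|n|² = (-199 − (-1))/66 = -3.
Foot = (-16, -7, 20) − (-3)·(4, 5, -5) = (-4, 8, 5).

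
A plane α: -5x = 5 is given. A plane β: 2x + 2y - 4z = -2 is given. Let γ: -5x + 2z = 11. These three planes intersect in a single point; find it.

Solving the 3×3 linear system -5x = 5, 2x + 2y - 4z = -2, -5x + 2z = 11 (e.g. by elimination or Cramer's rule, determinant = -20) gives (-1, 6, 3).

(-1, 6, 3)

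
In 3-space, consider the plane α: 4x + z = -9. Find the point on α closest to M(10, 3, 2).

Foot = M − λn with λ = (n·M − d)/|n|² = (42 − (-9))/17 = 3.
Foot = (10, 3, 2) − 3·(4, 0, 1) = (-2, 3, -1).

(-2, 3, -1)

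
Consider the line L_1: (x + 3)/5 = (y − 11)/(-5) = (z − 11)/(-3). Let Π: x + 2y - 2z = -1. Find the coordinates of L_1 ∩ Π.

(7, 1, 5)

L_1 has direction (5, -5, -3) through (-3, 11, 11).
Substitute r = (-3, 11, 11) + t(5, -5, -3) into the plane: -3 + 1t = -1, so t = 2.
Intersection: (-3, 11, 11) + 2·(5, -5, -3) = (7, 1, 5).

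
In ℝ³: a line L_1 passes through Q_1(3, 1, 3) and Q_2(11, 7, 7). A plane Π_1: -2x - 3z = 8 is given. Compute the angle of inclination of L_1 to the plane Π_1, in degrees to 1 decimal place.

46.1

A direction vector for L_1 is Q_2 − Q_1 = (8, 6, 4).
sin θ = |n·v| / (|n||v|) = |-28| / (√13 · √116) = 0.72104.
θ ≈ 46.1°.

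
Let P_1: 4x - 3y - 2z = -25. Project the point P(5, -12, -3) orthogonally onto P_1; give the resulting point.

Foot = P − λn with λ = (n·P − d)/|n|² = (62 − (-25))/29 = 3.
Foot = (5, -12, -3) − 3·(4, -3, -2) = (-7, -3, 3).

(-7, -3, 3)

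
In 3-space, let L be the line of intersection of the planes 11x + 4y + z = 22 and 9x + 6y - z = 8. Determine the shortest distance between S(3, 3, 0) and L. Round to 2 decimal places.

5.59

Direction of L: (11, 4, 1) × (9, 6, -1) = (-10, 20, 30).
A point on L: solving the two plane equations with x = 4 gives (4, -5, -2).
Taking (4, -5, -2) on L with direction v = (-10, 20, 30): w = S − (4, -5, -2) = (-1, 8, 2), and w × v = (200, 10, 60).
Distance = |w × v| / |v| = √43700 / √1400 ≈ 5.59.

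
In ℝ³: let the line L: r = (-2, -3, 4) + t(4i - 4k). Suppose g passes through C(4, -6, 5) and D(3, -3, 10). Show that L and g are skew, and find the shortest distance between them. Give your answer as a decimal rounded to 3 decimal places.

A direction vector for g is D − C = (-1, 3, 5).
Common perpendicular direction n = (4, 0, -4) × (-1, 3, 5) = (12, -16, 12).
With w = (4, -6, 5) − (-2, -3, 4) = (6, -3, 1), w · n = 132.
Since n ≠ 0 the lines are not parallel, and w · n = 132 ≠ 0 so they do not intersect; hence they are skew.
Distance = |w · n| / |n| = |132| / √544 ≈ 5.659.

5.659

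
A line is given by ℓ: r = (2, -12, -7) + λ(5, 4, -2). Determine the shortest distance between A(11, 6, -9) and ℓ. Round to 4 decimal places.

9.1457

Taking (2, -12, -7) on ℓ with direction v = (5, 4, -2): w = A − (2, -12, -7) = (9, 18, -2), and w × v = (-28, 8, -54).
Distance = |w × v| / |v| = √3764 / √45 ≈ 9.1457.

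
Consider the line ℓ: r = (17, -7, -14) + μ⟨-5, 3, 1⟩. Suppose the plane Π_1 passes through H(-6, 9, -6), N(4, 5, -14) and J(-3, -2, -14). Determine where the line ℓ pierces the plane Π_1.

HN = (10, -4, -8), HJ = (3, -11, -8); a normal to Π_1 is HN × HJ = (-56, 56, -98).
Using H: Π_1 has equation -56x + 56y - 98z = 1428.
Substitute r = (17, -7, -14) + t(-5, 3, 1) into the plane: 28 + 350t = 1428, so t = 4.
Intersection: (17, -7, -14) + 4·(-5, 3, 1) = (-3, 5, -10).

(-3, 5, -10)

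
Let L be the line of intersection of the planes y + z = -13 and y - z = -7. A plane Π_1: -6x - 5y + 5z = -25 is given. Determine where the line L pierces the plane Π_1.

(10, -10, -3)

Direction of L: (0, 1, 1) × (0, 1, -1) = (-2, 0, 0).
A point on L: solving the two plane equations with x = 16 gives (16, -10, -3).
Substitute r = (16, -10, -3) + t(-2, 0, 0) into the plane: -61 + 12t = -25, so t = 3.
Intersection: (16, -10, -3) + 3·(-2, 0, 0) = (10, -10, -3).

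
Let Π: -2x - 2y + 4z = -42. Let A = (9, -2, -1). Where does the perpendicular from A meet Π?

Foot = A − λn with λ = (n·A − d)/|n|² = (-18 − (-42))/24 = 1.
Foot = (9, -2, -1) − 1·(-2, -2, 4) = (11, 0, -5).

(11, 0, -5)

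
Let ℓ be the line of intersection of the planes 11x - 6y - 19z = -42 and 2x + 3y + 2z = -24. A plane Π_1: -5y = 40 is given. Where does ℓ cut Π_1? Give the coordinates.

Direction of ℓ: (11, -6, -19) × (2, 3, 2) = (45, -60, 45).
A point on ℓ: solving the two plane equations with x = -15 gives (-15, 8, -9).
Substitute r = (-15, 8, -9) + t(45, -60, 45) into the plane: -40 + 300t = 40, so t = 4/15.
Intersection: (-15, 8, -9) + (4/15)·(45, -60, 45) = (-3, -8, 3).

(-3, -8, 3)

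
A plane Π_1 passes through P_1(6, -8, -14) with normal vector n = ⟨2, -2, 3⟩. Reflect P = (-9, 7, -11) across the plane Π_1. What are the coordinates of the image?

Π_1: n·r = n·P_1 gives 2x - 2y + 3z = -14.
λ = (n·P − d)/|n|² = (-65 − (-14))/17 = -3.
Reflection = P − 2λn = (-9, 7, -11) − (-6)·(2, -2, 3) = (3, -5, 7).

(3, -5, 7)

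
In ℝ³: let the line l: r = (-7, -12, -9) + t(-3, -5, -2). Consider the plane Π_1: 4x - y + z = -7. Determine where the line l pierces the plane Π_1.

Substitute r = (-7, -12, -9) + t(-3, -5, -2) into the plane: -25 + (-9)t = -7, so t = -2.
Intersection: (-7, -12, -9) + (-2)·(-3, -5, -2) = (-1, -2, -5).

(-1, -2, -5)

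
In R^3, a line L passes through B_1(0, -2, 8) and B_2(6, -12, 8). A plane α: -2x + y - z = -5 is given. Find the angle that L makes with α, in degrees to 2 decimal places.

50.37

A direction vector for L is B_2 − B_1 = (6, -10, 0).
sin θ = |n·v| / (|n||v|) = |-22| / (√6 · √136) = 0.77015.
θ ≈ 50.37°.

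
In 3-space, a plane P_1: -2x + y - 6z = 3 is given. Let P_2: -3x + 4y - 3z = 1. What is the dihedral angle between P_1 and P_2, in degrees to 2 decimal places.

41.41

cos θ = |n₁·n₂| / (|n₁||n₂|) = |28| / (√41 · √34).
θ = arccos(0.74994) ≈ 41.41°.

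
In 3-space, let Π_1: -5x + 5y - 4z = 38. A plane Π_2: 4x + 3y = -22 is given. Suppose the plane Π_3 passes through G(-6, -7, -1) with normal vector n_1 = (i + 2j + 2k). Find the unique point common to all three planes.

(-4, -2, -7)

Π_3: n_1·r = n_1·G gives x + 2y + 2z = -22.
Solving the 3×3 linear system -5x + 5y - 4z = 38, 4x + 3y = -22, x + 2y + 2z = -22 (e.g. by elimination or Cramer's rule, determinant = -90) gives (-4, -2, -7).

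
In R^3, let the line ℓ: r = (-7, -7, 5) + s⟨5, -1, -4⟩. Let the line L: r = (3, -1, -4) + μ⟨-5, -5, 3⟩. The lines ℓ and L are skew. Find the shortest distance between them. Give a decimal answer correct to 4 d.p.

Common perpendicular direction n = (5, -1, -4) × (-5, -5, 3) = (-23, 5, -30).
With w = (3, -1, -4) − (-7, -7, 5) = (10, 6, -9), w · n = 70.
Distance = |w · n| / |n| = |70| / √1454 ≈ 1.8358.

1.8358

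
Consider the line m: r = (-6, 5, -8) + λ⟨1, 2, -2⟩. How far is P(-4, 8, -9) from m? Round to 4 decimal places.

1.6997

Taking (-6, 5, -8) on m with direction v = (1, 2, -2): w = P − (-6, 5, -8) = (2, 3, -1), and w × v = (-4, 3, 1).
Distance = |w × v| / |v| = √26 / √9 ≈ 1.6997.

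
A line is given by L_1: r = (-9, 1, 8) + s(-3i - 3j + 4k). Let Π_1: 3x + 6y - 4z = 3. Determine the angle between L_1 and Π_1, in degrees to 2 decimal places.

sin θ = |n·v| / (|n||v|) = |-43| / (√61 · √34) = 0.94420.
θ ≈ 70.77°.

70.77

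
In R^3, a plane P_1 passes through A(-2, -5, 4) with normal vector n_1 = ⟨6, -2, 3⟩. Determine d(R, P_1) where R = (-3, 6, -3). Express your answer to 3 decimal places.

7.000

P_1: n_1·r = n_1·A gives 6x - 2y + 3z = 10.
n·R − d = (6)·(-3) + (-2)·(6) + (3)·(-3) − 10 = -49; |n| = √49.
Distance = |-49| / √49 = 49/√49 ≈ 7.000.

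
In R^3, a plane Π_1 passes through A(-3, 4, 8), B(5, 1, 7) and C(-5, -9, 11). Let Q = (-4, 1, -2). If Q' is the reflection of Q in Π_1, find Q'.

(0, 5, 18)

AB = (8, -3, -1), AC = (-2, -13, 3); a normal to Π_1 is AB × AC = (-22, -22, -110).
Using A: Π_1 has equation -22x - 22y - 110z = -902.
λ = (n·Q − d)/|n|² = (286 − (-902))/13068 = 1/11.
Reflection = Q − 2λn = (-4, 1, -2) − (2/11)·(-22, -22, -110) = (0, 5, 18).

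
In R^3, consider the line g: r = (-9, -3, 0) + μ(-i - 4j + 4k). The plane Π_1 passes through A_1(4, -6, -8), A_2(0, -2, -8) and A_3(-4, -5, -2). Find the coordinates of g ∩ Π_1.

(-7, 5, -8)

A_1A_2 = (-4, 4, 0), A_1A_3 = (-8, 1, 6); a normal to Π_1 is A_1A_2 × A_1A_3 = (24, 24, 28).
Using A_1: Π_1 has equation 24x + 24y + 28z = -272.
Substitute r = (-9, -3, 0) + t(-1, -4, 4) into the plane: -288 + (-8)t = -272, so t = -2.
Intersection: (-9, -3, 0) + (-2)·(-1, -4, 4) = (-7, 5, -8).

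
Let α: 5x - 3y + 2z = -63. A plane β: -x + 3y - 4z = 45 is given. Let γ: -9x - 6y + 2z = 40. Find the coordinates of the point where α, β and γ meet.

(-8, 3, -7)

Solving the 3×3 linear system 5x - 3y + 2z = -63, -x + 3y - 4z = 45, -9x - 6y + 2z = 40 (e.g. by elimination or Cramer's rule, determinant = -138) gives (-8, 3, -7).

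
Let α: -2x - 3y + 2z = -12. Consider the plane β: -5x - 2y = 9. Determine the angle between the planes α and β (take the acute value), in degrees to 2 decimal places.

cos θ = |n₁·n₂| / (|n₁||n₂|) = |16| / (√17 · √29).
θ = arccos(0.72060) ≈ 43.90°.

43.90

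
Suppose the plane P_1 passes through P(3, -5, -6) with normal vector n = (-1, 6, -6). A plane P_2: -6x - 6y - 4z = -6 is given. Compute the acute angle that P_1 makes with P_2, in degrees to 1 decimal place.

P_1: n·r = n·P gives -x + 6y - 6z = 3.
cos θ = |n₁·n₂| / (|n₁||n₂|) = |-6| / (√73 · √88).
θ = arccos(0.07486) ≈ 85.7°.

85.7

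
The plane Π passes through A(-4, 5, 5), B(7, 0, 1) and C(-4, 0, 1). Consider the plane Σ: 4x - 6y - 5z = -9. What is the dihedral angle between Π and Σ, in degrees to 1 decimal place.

89.0

AB = (11, -5, -4), AC = (0, -5, -4); a normal to Π is AB × AC = (0, 44, -55).
Using A: Π has equation 44y - 55z = -55.
cos θ = |n₁·n₂| / (|n₁||n₂|) = |11| / (√4961 · √77).
θ = arccos(0.01780) ≈ 89.0°.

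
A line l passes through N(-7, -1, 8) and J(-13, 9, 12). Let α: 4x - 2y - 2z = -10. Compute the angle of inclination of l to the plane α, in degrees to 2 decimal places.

A direction vector for l is J − N = (-6, 10, 4).
sin θ = |n·v| / (|n||v|) = |-52| / (√24 · √152) = 0.86095.
θ ≈ 59.42°.

59.42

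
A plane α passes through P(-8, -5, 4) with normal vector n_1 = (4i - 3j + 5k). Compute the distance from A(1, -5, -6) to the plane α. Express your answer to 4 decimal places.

1.9799

α: n_1·r = n_1·P gives 4x - 3y + 5z = 3.
n·A − d = (4)·(1) + (-3)·(-5) + (5)·(-6) − 3 = -14; |n| = √50.
Distance = |-14| / √50 = 14/√50 ≈ 1.9799.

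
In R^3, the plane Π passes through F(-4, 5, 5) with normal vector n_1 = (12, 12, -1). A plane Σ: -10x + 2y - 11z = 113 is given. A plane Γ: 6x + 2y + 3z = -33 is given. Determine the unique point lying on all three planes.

Π: n_1·r = n_1·F gives 12x + 12y - z = 7.
Solving the 3×3 linear system 12x + 12y - z = 7, -10x + 2y - 11z = 113, 6x + 2y + 3z = -33 (e.g. by elimination or Cramer's rule, determinant = -64) gives (-3, 3, -7).

(-3, 3, -7)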